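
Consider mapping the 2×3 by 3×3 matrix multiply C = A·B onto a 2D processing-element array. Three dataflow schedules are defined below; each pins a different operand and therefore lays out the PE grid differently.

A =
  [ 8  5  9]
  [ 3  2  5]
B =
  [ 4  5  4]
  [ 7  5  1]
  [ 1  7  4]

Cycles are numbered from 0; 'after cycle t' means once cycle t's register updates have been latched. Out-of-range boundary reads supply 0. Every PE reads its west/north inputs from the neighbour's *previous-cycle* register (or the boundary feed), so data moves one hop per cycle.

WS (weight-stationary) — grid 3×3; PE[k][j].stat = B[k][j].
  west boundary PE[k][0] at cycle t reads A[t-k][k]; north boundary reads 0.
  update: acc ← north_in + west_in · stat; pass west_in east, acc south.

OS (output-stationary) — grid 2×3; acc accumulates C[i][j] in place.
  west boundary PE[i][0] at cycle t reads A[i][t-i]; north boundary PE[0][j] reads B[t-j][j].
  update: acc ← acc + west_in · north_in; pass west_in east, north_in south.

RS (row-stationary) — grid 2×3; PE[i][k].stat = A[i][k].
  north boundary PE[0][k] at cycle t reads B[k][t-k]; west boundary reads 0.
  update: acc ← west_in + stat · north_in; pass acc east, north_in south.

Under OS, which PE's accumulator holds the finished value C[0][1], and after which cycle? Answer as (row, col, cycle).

OS — PE[0][1] is where C[0][1] collects:
  t=0 PE[0][1]: acc=0 h=0 v=0
  t=1 PE[0][1]: acc=40 h=8 v=5
  t=2 PE[0][1]: acc=65 h=5 v=5
  t=3 PE[0][1]: acc=128 h=9 v=7

(row, col, cycle) = (0, 1, 3)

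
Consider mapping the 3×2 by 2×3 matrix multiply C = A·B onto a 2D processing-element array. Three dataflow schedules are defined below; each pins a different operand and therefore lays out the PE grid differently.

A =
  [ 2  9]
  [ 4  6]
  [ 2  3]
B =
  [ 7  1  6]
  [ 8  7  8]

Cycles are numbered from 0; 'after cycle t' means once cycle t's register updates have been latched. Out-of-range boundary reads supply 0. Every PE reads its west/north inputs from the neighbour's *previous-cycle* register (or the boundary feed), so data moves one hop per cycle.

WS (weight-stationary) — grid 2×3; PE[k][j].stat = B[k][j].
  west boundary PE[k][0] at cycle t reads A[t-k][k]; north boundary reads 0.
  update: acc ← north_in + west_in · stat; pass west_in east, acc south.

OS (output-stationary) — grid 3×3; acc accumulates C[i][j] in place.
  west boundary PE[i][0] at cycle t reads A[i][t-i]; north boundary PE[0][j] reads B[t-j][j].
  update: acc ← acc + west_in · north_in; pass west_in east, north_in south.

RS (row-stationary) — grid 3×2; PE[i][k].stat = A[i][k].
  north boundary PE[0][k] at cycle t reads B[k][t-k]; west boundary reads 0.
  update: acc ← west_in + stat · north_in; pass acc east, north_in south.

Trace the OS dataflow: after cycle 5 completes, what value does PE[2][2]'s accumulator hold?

OS 3×3: PE[2][2] cycle-by-cycle (with neighbour feeds):
  0: (1,2).acc=0  regs=<0,0>
  0: (2,1).acc=0  regs=<0,0>
  0: (2,2).acc=0  regs=<0,0>
  1: (1,2).acc=0  regs=<0,0>
  1: (2,1).acc=0  regs=<0,0>
  1: (2,2).acc=0  regs=<0,0>
  2: (1,2).acc=0  regs=<0,0>
  2: (2,1).acc=0  regs=<0,0>
  2: (2,2).acc=0  regs=<0,0>
  3: (1,2).acc=24  regs=<4,6>
  3: (2,1).acc=2  regs=<2,1>
  3: (2,2).acc=0  regs=<0,0>
  4: (1,2).acc=72  regs=<6,8>
  4: (2,1).acc=23  regs=<3,7>
  4: (2,2).acc=12  regs=<2,6>
  5: (1,2).acc=72  regs=<0,0>
  5: (2,1).acc=23  regs=<0,0>
  5: (2,2).acc=36  regs=<3,8>

PE[2][2].acc = 36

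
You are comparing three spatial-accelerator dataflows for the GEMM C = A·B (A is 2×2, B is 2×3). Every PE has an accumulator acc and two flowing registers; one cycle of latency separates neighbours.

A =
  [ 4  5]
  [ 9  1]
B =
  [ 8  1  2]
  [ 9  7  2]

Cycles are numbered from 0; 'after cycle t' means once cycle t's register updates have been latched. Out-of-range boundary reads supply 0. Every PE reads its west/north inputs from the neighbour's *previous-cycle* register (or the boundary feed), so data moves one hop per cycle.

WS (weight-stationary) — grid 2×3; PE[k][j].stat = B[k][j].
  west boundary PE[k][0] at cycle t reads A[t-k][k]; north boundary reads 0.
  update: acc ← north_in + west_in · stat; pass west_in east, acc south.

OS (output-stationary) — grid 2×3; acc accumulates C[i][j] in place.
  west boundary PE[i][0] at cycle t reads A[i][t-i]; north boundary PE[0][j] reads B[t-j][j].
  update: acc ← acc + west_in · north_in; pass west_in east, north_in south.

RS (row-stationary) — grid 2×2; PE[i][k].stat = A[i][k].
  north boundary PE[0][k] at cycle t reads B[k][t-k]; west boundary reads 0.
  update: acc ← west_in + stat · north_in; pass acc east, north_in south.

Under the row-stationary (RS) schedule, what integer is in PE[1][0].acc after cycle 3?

RS (2×2). Following PE[1][0] plus its west/north inputs:
  cycle 0: PE[0][0] → acc 32, east 32, south 8
  cycle 0: PE[1][0] → acc 0, east 0, south 0
  cycle 1: PE[0][0] → acc 4, east 4, south 1
  cycle 1: PE[1][0] → acc 72, east 72, south 8
  cycle 2: PE[0][0] → acc 8, east 8, south 2
  cycle 2: PE[1][0] → acc 9, east 9, south 1
  cycle 3: PE[0][0] → acc 0, east 0, south 0
  cycle 3: PE[1][0] → acc 18, east 18, south 2

PE[1][0].acc = 18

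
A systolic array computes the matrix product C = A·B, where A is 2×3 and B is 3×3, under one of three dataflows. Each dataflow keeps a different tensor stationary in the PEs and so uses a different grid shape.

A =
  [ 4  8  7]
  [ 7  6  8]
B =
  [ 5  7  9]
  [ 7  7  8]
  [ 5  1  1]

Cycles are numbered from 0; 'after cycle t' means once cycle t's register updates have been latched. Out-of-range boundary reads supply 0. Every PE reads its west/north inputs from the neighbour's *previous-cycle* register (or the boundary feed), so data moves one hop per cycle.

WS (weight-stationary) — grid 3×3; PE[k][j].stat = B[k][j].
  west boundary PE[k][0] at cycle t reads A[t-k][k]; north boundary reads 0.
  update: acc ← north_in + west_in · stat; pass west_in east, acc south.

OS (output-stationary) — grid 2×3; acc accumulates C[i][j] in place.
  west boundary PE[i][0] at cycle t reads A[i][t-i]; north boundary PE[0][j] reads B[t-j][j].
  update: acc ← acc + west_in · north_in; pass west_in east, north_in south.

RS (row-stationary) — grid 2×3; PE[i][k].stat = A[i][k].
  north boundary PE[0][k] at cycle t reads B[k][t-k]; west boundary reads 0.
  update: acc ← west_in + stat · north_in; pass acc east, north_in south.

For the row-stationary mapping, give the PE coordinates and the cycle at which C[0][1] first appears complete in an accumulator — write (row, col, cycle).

(row, col, cycle) = (0, 2, 3)

RS — PE[0][2] is where C[0][1] collects:
  c0 r0c2: 0 / 0 / 0
  c1 r0c2: 0 / 0 / 0
  c2 r0c2: 111 / 111 / 5
  c3 r0c2: 91 / 91 / 1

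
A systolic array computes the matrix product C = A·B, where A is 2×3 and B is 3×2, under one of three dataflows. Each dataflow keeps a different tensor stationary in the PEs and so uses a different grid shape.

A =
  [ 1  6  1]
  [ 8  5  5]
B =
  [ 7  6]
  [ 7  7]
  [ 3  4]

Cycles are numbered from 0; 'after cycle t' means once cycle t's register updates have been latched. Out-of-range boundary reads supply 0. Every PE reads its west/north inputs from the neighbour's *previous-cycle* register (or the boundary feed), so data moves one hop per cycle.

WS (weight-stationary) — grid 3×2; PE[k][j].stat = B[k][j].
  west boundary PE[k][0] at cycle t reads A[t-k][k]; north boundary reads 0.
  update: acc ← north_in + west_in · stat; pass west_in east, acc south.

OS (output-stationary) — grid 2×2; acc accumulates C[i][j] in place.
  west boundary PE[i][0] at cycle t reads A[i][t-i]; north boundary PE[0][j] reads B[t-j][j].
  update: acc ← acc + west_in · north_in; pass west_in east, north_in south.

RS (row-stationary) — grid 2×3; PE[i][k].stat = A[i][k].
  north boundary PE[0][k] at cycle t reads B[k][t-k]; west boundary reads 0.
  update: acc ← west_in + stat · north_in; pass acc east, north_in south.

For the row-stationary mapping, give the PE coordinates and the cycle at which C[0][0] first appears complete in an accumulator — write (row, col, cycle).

(row, col, cycle) = (0, 2, 2)

Under RS, C[0][0] lands at PE[0][2]:
  c0 r0c2: 0 / 0 / 0
  c1 r0c2: 0 / 0 / 0
  c2 r0c2: 52 / 52 / 3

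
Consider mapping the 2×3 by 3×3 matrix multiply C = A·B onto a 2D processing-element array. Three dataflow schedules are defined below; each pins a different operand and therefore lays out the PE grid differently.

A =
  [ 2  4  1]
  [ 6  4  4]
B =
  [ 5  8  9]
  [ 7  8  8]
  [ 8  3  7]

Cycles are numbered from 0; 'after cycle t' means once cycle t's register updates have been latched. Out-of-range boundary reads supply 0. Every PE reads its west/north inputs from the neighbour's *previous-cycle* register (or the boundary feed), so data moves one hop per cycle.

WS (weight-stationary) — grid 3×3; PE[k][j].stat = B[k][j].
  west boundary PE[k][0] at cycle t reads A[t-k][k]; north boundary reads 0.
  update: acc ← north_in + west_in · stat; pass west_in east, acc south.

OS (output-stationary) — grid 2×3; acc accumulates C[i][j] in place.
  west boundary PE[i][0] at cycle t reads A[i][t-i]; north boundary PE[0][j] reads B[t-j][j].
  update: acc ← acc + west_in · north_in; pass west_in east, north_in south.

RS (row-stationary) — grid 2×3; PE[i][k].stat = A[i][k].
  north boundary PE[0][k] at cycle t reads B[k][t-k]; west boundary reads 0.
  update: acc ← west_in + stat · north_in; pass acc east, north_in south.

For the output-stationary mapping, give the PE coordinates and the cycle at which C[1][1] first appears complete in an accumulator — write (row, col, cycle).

OS: C[1][1] accumulates in PE[1][1]:
  cycle 0: PE[1][1] → acc 0, east 0, south 0
  cycle 1: PE[1][1] → acc 0, east 0, south 0
  cycle 2: PE[1][1] → acc 48, east 6, south 8
  cycle 3: PE[1][1] → acc 80, east 4, south 8
  cycle 4: PE[1][1] → acc 92, east 4, south 3

(row, col, cycle) = (1, 1, 4)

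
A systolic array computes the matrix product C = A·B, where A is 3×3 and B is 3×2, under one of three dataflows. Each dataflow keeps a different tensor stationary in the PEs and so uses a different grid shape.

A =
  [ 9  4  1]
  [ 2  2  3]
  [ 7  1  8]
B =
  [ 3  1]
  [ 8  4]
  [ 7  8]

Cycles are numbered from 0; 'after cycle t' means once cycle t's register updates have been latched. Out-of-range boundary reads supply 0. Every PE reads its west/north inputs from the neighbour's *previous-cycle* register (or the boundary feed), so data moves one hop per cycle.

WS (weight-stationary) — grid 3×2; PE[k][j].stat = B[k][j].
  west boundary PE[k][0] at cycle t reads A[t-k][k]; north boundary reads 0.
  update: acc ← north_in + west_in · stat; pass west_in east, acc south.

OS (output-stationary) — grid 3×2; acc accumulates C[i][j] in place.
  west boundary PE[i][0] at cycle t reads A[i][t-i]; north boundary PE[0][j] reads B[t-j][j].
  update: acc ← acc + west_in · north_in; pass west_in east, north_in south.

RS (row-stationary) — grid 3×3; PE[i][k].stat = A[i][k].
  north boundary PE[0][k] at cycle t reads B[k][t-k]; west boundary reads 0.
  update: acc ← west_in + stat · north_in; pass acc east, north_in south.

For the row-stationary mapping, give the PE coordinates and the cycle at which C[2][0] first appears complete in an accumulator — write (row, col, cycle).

(row, col, cycle) = (2, 2, 4)

RS: C[2][0] accumulates in PE[2][2]:
  step 0 · PE2,2: acc=0; fwd→0 fwd↓0
  step 1 · PE2,2: acc=0; fwd→0 fwd↓0
  step 2 · PE2,2: acc=0; fwd→0 fwd↓0
  step 3 · PE2,2: acc=0; fwd→0 fwd↓0
  step 4 · PE2,2: acc=85; fwd→85 fwd↓7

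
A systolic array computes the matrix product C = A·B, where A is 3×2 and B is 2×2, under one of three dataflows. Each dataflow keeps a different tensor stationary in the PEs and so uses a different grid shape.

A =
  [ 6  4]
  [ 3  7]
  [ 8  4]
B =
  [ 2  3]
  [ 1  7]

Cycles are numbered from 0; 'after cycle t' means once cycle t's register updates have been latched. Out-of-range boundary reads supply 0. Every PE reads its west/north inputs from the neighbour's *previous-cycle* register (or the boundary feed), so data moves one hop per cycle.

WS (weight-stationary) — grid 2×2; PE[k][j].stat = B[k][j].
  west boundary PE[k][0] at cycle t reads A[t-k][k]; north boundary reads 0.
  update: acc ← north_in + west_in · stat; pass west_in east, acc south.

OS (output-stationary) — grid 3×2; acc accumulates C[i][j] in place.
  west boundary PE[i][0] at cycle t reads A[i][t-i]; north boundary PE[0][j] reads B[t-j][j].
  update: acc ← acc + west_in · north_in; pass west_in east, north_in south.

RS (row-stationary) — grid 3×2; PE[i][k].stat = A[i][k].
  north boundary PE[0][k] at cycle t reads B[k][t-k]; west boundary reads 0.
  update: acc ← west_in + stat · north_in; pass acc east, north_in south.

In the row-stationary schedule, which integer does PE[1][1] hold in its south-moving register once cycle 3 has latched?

register = 7

RS on a 3×2 grid — tracing PE[1][1] and its feeders:
  0: (0,1).acc=0  regs=<0,0>
  0: (1,0).acc=0  regs=<0,0>
  0: (1,1).acc=0  regs=<0,0>
  1: (0,1).acc=16  regs=<16,1>
  1: (1,0).acc=6  regs=<6,2>
  1: (1,1).acc=0  regs=<0,0>
  2: (0,1).acc=46  regs=<46,7>
  2: (1,0).acc=9  regs=<9,3>
  2: (1,1).acc=13  regs=<13,1>
  3: (0,1).acc=0  regs=<0,0>
  3: (1,0).acc=0  regs=<0,0>
  3: (1,1).acc=58  regs=<58,7>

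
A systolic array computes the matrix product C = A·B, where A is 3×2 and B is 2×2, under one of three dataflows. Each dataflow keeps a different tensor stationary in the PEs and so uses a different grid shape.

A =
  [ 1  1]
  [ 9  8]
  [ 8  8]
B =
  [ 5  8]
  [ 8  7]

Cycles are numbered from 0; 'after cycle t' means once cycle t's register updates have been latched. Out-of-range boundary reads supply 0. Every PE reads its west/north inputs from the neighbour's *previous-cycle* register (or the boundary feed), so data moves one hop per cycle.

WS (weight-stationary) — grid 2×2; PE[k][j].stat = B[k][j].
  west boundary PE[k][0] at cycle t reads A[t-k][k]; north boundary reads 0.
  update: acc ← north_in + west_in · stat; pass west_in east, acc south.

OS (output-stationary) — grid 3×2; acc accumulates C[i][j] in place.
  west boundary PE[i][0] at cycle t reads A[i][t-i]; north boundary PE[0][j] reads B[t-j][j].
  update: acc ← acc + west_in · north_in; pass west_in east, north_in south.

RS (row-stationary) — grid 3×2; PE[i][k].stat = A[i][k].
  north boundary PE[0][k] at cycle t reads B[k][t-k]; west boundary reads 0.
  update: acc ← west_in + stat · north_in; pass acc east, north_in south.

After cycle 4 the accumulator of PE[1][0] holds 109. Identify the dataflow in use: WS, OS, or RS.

Under WS (2×2), PE[1][0]:
  0: (1,0).acc=0  regs=<0,0>
  1: (1,0).acc=13  regs=<1,13>
  2: (1,0).acc=109  regs=<8,109>
  3: (1,0).acc=104  regs=<8,104>
  4: (1,0).acc=0  regs=<0,0>
Under OS (3×2), PE[1][0]:
  0: (1,0).acc=0  regs=<0,0>
  1: (1,0).acc=45  regs=<9,5>
  2: (1,0).acc=109  regs=<8,8>
  3: (1,0).acc=109  regs=<0,0>
  4: (1,0).acc=109  regs=<0,0>
Under RS (3×2), PE[1][0]:
  0: (1,0).acc=0  regs=<0,0>
  1: (1,0).acc=45  regs=<45,5>
  2: (1,0).acc=72  regs=<72,8>
  3: (1,0).acc=0  regs=<0,0>
  4: (1,0).acc=0  regs=<0,0>

dataflow = OS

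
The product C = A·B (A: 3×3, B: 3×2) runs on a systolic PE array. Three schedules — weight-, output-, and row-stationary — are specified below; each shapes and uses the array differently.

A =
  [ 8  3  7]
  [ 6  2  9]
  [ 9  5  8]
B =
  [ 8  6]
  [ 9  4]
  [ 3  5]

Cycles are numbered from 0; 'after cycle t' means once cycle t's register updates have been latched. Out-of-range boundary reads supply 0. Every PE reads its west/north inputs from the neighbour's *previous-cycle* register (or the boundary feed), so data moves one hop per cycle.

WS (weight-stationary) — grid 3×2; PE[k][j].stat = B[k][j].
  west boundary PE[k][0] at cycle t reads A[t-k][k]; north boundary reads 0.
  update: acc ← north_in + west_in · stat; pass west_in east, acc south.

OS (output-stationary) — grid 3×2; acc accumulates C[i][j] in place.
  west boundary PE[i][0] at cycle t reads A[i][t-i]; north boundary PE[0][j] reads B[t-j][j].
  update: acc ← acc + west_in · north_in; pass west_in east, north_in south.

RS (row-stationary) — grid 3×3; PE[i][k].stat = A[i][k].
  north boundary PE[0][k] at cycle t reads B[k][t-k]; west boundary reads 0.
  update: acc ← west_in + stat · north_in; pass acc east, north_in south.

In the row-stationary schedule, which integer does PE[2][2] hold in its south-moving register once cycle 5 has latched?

register = 5

RS (3×3). Following PE[2][2] plus its west/north inputs:
  @0  [1,2]  acc 0  |  →0  ↓0
  @0  [2,1]  acc 0  |  →0  ↓0
  @0  [2,2]  acc 0  |  →0  ↓0
  @1  [1,2]  acc 0  |  →0  ↓0
  @1  [2,1]  acc 0  |  →0  ↓0
  @1  [2,2]  acc 0  |  →0  ↓0
  @2  [1,2]  acc 0  |  →0  ↓0
  @2  [2,1]  acc 0  |  →0  ↓0
  @2  [2,2]  acc 0  |  →0  ↓0
  @3  [1,2]  acc 93  |  →93  ↓3
  @3  [2,1]  acc 117  |  →117  ↓9
  @3  [2,2]  acc 0  |  →0  ↓0
  @4  [1,2]  acc 89  |  →89  ↓5
  @4  [2,1]  acc 74  |  →74  ↓4
  @4  [2,2]  acc 141  |  →141  ↓3
  @5  [1,2]  acc 0  |  →0  ↓0
  @5  [2,1]  acc 0  |  →0  ↓0
  @5  [2,2]  acc 114  |  →114  ↓5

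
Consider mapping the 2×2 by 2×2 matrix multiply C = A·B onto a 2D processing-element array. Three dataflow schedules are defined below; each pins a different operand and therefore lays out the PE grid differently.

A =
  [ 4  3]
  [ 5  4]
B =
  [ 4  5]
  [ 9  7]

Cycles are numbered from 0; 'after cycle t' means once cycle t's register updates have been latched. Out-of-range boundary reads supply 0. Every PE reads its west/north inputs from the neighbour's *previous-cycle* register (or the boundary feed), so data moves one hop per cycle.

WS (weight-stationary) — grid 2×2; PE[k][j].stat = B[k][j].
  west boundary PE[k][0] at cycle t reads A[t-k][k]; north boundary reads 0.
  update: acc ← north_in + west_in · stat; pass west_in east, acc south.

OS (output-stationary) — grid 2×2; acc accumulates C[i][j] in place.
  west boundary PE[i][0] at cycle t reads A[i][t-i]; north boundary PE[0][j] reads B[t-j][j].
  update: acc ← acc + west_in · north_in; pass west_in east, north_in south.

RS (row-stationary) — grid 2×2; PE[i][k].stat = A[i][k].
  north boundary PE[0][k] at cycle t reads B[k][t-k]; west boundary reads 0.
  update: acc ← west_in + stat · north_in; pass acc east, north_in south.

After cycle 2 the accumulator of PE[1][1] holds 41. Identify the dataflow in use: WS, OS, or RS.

WS [2×2] PE[1][1] across cycles:
  0: (1,1).acc=0  regs=<0,0>
  1: (1,1).acc=0  regs=<0,0>
  2: (1,1).acc=41  regs=<3,41>
OS [2×2] PE[1][1] across cycles:
  0: (1,1).acc=0  regs=<0,0>
  1: (1,1).acc=0  regs=<0,0>
  2: (1,1).acc=25  regs=<5,5>
RS [2×2] PE[1][1] across cycles:
  0: (1,1).acc=0  regs=<0,0>
  1: (1,1).acc=0  regs=<0,0>
  2: (1,1).acc=56  regs=<56,9>

dataflow = WS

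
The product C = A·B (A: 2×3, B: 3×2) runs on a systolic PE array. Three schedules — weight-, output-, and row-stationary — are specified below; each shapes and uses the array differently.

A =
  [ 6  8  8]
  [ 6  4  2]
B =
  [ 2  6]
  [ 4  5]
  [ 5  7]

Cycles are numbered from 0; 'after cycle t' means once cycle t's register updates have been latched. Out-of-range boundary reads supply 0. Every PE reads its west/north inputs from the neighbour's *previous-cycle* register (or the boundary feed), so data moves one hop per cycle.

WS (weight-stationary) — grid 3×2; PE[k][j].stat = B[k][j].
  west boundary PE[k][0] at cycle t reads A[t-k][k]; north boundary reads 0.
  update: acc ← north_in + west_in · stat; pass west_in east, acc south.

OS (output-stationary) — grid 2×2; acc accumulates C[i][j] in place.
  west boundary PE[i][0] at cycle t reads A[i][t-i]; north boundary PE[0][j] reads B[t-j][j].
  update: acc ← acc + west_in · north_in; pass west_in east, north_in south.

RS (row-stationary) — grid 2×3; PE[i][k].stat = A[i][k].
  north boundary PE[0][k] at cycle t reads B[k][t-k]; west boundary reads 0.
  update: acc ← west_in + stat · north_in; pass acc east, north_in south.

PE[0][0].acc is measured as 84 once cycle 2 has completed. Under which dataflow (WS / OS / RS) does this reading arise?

WS [3×2] PE[0][0] across cycles:
  step 0 · PE0,0: acc=12; fwd→6 fwd↓12
  step 1 · PE0,0: acc=12; fwd→6 fwd↓12
  step 2 · PE0,0: acc=0; fwd→0 fwd↓0
OS [2×2] PE[0][0] across cycles:
  step 0 · PE0,0: acc=12; fwd→6 fwd↓2
  step 1 · PE0,0: acc=44; fwd→8 fwd↓4
  step 2 · PE0,0: acc=84; fwd→8 fwd↓5
RS [2×3] PE[0][0] across cycles:
  step 0 · PE0,0: acc=12; fwd→12 fwd↓2
  step 1 · PE0,0: acc=36; fwd→36 fwd↓6
  step 2 · PE0,0: acc=0; fwd→0 fwd↓0

dataflow = OS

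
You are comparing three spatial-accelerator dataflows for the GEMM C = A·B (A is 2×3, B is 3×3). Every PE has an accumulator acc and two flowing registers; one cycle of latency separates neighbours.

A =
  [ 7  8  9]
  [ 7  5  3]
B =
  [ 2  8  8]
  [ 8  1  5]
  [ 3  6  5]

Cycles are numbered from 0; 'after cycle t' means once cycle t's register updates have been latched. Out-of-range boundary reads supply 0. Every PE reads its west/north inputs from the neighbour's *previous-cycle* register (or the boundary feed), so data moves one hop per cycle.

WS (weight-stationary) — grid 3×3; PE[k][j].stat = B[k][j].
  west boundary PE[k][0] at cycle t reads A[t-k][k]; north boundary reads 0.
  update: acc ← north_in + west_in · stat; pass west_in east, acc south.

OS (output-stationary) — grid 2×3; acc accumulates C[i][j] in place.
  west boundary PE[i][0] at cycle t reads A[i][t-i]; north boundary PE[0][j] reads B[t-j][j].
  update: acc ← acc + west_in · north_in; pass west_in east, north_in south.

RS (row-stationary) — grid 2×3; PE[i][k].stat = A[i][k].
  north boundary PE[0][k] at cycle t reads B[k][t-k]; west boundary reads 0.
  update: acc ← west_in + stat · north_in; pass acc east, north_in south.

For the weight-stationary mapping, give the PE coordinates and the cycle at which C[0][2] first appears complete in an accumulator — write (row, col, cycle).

Under WS, C[0][2] lands at PE[2][2]:
  cycle 0: PE[2][2] → acc 0, east 0, south 0
  cycle 1: PE[2][2] → acc 0, east 0, south 0
  cycle 2: PE[2][2] → acc 0, east 0, south 0
  cycle 3: PE[2][2] → acc 0, east 0, south 0
  cycle 4: PE[2][2] → acc 141, east 9, south 141

(row, col, cycle) = (2, 2, 4)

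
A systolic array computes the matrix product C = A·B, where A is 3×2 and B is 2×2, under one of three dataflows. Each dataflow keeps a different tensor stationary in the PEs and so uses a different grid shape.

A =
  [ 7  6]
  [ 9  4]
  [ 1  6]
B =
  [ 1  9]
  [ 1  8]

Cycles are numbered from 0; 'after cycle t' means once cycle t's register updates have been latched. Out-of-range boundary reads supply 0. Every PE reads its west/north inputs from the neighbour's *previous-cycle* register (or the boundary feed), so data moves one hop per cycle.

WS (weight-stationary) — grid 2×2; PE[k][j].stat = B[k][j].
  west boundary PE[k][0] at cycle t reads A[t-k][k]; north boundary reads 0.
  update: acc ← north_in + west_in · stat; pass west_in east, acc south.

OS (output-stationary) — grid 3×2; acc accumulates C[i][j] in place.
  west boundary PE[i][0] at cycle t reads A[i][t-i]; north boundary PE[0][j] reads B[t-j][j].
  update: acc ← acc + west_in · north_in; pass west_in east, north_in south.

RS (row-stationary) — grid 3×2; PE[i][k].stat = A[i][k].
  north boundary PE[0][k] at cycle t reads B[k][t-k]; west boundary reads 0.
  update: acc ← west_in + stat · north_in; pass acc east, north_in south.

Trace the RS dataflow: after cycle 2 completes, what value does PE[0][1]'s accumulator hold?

PE[0][1].acc = 111

RS (3×2). Following PE[0][1] plus its west/north inputs:
  after 0 — PE[0][0] acc=7, pass-E 7, pass-S 1
  after 0 — PE[0][1] acc=0, pass-E 0, pass-S 0
  after 1 — PE[0][0] acc=63, pass-E 63, pass-S 9
  after 1 — PE[0][1] acc=13, pass-E 13, pass-S 1
  after 2 — PE[0][0] acc=0, pass-E 0, pass-S 0
  after 2 — PE[0][1] acc=111, pass-E 111, pass-S 8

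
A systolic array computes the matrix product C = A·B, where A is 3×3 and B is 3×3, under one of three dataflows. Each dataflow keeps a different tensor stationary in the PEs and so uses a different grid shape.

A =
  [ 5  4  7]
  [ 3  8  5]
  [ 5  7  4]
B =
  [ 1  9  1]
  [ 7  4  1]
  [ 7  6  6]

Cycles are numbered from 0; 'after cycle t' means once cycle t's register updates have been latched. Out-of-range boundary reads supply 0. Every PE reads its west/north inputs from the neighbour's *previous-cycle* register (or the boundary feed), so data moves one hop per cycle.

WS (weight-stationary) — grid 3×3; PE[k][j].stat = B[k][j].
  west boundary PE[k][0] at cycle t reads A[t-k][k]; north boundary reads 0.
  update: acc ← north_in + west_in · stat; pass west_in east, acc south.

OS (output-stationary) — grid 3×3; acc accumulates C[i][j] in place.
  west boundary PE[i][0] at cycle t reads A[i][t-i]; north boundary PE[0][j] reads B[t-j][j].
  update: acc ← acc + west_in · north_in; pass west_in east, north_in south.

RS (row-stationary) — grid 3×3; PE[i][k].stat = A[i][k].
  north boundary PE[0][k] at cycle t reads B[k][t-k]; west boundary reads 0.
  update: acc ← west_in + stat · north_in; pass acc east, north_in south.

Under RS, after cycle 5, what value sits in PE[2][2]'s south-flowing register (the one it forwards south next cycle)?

register = 6

Tracing RS — 3×3 array, target PE[2][2]:
  t=0 PE[1][2]: acc=0 h=0 v=0
  t=0 PE[2][1]: acc=0 h=0 v=0
  t=0 PE[2][2]: acc=0 h=0 v=0
  t=1 PE[1][2]: acc=0 h=0 v=0
  t=1 PE[2][1]: acc=0 h=0 v=0
  t=1 PE[2][2]: acc=0 h=0 v=0
  t=2 PE[1][2]: acc=0 h=0 v=0
  t=2 PE[2][1]: acc=0 h=0 v=0
  t=2 PE[2][2]: acc=0 h=0 v=0
  t=3 PE[1][2]: acc=94 h=94 v=7
  t=3 PE[2][1]: acc=54 h=54 v=7
  t=3 PE[2][2]: acc=0 h=0 v=0
  t=4 PE[1][2]: acc=89 h=89 v=6
  t=4 PE[2][1]: acc=73 h=73 v=4
  t=4 PE[2][2]: acc=82 h=82 v=7
  t=5 PE[1][2]: acc=41 h=41 v=6
  t=5 PE[2][1]: acc=12 h=12 v=1
  t=5 PE[2][2]: acc=97 h=97 v=6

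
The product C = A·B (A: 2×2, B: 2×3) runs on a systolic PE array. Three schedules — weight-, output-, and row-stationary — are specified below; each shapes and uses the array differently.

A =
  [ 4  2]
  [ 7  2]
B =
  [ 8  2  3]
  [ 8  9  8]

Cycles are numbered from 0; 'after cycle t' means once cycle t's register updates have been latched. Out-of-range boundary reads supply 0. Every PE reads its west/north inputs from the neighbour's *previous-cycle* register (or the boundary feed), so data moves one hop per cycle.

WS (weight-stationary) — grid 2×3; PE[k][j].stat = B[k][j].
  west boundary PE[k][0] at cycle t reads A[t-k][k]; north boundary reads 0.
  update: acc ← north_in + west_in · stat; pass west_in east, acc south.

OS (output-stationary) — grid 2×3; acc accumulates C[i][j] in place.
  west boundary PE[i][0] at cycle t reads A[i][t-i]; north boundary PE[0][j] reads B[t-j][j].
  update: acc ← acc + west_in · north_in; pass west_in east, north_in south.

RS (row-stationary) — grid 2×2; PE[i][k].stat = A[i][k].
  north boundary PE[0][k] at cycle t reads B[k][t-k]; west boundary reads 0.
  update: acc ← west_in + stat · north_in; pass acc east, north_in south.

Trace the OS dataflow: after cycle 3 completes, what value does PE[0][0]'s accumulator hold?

OS on a 2×3 grid — tracing PE[0][0] and its feeders:
  t=0 PE[0][0]: acc=32 h=4 v=8
  t=1 PE[0][0]: acc=48 h=2 v=8
  t=2 PE[0][0]: acc=48 h=0 v=0
  t=3 PE[0][0]: acc=48 h=0 v=0

PE[0][0].acc = 48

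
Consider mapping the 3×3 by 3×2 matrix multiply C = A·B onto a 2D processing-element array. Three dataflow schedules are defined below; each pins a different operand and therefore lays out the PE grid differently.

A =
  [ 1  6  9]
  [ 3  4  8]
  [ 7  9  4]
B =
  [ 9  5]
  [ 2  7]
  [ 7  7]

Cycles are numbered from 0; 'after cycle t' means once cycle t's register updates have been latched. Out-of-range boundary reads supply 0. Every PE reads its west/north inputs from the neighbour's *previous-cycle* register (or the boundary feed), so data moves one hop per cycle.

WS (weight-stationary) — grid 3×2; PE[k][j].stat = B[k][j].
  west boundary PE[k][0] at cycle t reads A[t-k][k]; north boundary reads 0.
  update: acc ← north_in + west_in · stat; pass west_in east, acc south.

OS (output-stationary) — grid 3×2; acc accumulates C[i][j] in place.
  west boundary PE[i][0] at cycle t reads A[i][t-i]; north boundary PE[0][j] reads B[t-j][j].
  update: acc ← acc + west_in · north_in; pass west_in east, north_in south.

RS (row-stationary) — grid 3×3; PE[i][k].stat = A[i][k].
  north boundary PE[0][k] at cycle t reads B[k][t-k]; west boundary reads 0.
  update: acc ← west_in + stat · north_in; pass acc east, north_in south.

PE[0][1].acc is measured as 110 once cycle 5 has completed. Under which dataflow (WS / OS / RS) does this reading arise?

dataflow = OS

— WS: 3×2; PE[0][1] trace:
  [0] (0,1) acc=0 (h:0 v:0)
  [1] (0,1) acc=5 (h:1 v:5)
  [2] (0,1) acc=15 (h:3 v:15)
  [3] (0,1) acc=35 (h:7 v:35)
  [4] (0,1) acc=0 (h:0 v:0)
  [5] (0,1) acc=0 (h:0 v:0)
— OS: 3×2; PE[0][1] trace:
  [0] (0,1) acc=0 (h:0 v:0)
  [1] (0,1) acc=5 (h:1 v:5)
  [2] (0,1) acc=47 (h:6 v:7)
  [3] (0,1) acc=110 (h:9 v:7)
  [4] (0,1) acc=110 (h:0 v:0)
  [5] (0,1) acc=110 (h:0 v:0)
— RS: 3×3; PE[0][1] trace:
  [0] (0,1) acc=0 (h:0 v:0)
  [1] (0,1) acc=21 (h:21 v:2)
  [2] (0,1) acc=47 (h:47 v:7)
  [3] (0,1) acc=0 (h:0 v:0)
  [4] (0,1) acc=0 (h:0 v:0)
  [5] (0,1) acc=0 (h:0 v:0)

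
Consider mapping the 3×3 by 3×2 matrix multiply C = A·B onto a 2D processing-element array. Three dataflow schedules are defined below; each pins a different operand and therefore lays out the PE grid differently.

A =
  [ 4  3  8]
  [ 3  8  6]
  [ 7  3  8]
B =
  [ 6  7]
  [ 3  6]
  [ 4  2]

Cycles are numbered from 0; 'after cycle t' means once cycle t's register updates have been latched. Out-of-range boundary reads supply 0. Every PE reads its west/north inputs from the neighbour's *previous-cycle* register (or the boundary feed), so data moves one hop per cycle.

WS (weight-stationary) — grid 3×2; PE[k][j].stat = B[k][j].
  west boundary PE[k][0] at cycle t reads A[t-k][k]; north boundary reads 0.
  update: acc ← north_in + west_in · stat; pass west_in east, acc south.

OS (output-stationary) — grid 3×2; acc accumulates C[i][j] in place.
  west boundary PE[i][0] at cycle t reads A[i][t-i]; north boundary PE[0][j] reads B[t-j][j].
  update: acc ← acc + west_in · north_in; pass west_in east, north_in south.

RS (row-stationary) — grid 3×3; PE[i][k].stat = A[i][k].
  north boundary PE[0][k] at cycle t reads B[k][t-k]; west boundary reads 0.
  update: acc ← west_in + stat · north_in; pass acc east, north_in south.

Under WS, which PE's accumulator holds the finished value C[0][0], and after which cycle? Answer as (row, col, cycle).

(row, col, cycle) = (2, 0, 2)

Under WS, C[0][0] lands at PE[2][0]:
  t=0 PE[2][0]: acc=0 h=0 v=0
  t=1 PE[2][0]: acc=0 h=0 v=0
  t=2 PE[2][0]: acc=65 h=8 v=65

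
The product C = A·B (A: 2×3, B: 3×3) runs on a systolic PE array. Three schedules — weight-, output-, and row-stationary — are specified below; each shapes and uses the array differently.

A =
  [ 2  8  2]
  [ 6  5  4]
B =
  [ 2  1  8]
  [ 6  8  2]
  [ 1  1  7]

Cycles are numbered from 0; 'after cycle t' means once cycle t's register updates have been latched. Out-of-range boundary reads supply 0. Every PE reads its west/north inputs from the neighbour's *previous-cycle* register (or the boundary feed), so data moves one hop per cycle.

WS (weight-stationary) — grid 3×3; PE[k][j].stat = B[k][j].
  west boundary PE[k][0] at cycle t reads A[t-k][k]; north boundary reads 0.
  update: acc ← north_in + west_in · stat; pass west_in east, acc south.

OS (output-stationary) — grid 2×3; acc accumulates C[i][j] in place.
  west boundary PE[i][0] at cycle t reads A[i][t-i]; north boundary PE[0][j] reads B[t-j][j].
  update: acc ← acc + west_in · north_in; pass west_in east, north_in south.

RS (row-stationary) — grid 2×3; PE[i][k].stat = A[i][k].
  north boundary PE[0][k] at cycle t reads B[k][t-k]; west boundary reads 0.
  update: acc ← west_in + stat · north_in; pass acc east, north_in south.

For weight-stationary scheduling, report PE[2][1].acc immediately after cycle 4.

WS 3×3: PE[2][1] cycle-by-cycle (with neighbour feeds):
  c0 r1c1: 0 / 0 / 0
  c0 r2c0: 0 / 0 / 0
  c0 r2c1: 0 / 0 / 0
  c1 r1c1: 0 / 0 / 0
  c1 r2c0: 0 / 0 / 0
  c1 r2c1: 0 / 0 / 0
  c2 r1c1: 66 / 8 / 66
  c2 r2c0: 54 / 2 / 54
  c2 r2c1: 0 / 0 / 0
  c3 r1c1: 46 / 5 / 46
  c3 r2c0: 46 / 4 / 46
  c3 r2c1: 68 / 2 / 68
  c4 r1c1: 0 / 0 / 0
  c4 r2c0: 0 / 0 / 0
  c4 r2c1: 50 / 4 / 50

PE[2][1].acc = 50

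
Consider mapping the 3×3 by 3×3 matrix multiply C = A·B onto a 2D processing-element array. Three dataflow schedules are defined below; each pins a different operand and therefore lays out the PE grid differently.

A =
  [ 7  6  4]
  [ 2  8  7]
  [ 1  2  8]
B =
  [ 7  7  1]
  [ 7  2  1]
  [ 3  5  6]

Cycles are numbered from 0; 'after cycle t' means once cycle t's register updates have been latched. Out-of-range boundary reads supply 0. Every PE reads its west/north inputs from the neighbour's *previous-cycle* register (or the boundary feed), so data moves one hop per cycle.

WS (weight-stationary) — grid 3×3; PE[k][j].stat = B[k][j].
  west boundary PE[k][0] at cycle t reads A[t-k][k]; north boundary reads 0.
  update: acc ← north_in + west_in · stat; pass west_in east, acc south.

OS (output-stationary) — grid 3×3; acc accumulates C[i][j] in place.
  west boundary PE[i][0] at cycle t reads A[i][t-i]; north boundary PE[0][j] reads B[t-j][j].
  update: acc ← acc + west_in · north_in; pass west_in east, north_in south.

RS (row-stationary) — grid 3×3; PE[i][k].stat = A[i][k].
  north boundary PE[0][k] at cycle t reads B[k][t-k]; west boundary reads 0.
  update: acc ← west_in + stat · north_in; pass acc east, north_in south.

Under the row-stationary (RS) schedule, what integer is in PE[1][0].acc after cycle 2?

PE[1][0].acc = 14

RS (3×3). Following PE[1][0] plus its west/north inputs:
  step 0 · PE0,0: acc=49; fwd→49 fwd↓7
  step 0 · PE1,0: acc=0; fwd→0 fwd↓0
  step 1 · PE0,0: acc=49; fwd→49 fwd↓7
  step 1 · PE1,0: acc=14; fwd→14 fwd↓7
  step 2 · PE0,0: acc=7; fwd→7 fwd↓1
  step 2 · PE1,0: acc=14; fwd→14 fwd↓7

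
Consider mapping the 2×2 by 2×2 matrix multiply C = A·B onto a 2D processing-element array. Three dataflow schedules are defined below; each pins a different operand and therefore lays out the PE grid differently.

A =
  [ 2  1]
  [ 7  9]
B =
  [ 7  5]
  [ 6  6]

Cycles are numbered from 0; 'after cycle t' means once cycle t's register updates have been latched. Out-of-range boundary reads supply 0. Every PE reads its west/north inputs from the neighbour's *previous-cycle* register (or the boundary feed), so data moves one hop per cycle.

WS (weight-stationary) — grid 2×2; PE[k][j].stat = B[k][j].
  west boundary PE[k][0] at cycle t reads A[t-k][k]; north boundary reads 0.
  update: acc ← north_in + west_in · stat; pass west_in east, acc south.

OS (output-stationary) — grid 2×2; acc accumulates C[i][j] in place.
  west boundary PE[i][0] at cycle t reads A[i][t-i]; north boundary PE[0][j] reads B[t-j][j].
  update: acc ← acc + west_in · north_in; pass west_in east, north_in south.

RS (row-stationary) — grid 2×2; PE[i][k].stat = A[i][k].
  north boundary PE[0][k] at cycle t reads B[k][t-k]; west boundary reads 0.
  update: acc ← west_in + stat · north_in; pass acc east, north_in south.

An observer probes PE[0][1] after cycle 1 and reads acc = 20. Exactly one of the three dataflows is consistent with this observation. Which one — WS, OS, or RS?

dataflow = RS

WS (2×2 grid), PE[0][1]:
  c0 r0c1: 0 / 0 / 0
  c1 r0c1: 10 / 2 / 10
OS (2×2 grid), PE[0][1]:
  c0 r0c1: 0 / 0 / 0
  c1 r0c1: 10 / 2 / 5
RS (2×2 grid), PE[0][1]:
  c0 r0c1: 0 / 0 / 0
  c1 r0c1: 20 / 20 / 6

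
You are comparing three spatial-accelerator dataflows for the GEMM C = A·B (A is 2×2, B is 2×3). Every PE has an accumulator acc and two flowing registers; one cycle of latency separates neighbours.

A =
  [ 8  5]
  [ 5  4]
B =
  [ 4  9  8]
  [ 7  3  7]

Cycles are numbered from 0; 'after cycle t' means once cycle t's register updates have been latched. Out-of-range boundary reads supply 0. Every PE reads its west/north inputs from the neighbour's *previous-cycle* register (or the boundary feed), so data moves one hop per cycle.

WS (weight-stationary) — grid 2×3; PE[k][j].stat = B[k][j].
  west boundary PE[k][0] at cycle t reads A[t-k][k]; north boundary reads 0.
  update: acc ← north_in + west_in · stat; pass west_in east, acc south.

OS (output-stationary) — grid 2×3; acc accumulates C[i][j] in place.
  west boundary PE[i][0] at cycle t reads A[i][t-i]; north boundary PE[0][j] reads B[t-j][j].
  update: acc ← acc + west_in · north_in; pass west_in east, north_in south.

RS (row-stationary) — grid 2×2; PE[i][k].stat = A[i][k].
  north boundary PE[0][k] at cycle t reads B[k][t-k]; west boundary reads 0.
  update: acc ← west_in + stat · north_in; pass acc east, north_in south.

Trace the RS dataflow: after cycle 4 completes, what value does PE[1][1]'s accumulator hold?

RS (2×2). Following PE[1][1] plus its west/north inputs:
  after 0 — PE[0][1] acc=0, pass-E 0, pass-S 0
  after 0 — PE[1][0] acc=0, pass-E 0, pass-S 0
  after 0 — PE[1][1] acc=0, pass-E 0, pass-S 0
  after 1 — PE[0][1] acc=67, pass-E 67, pass-S 7
  after 1 — PE[1][0] acc=20, pass-E 20, pass-S 4
  after 1 — PE[1][1] acc=0, pass-E 0, pass-S 0
  after 2 — PE[0][1] acc=87, pass-E 87, pass-S 3
  after 2 — PE[1][0] acc=45, pass-E 45, pass-S 9
  after 2 — PE[1][1] acc=48, pass-E 48, pass-S 7
  after 3 — PE[0][1] acc=99, pass-E 99, pass-S 7
  after 3 — PE[1][0] acc=40, pass-E 40, pass-S 8
  after 3 — PE[1][1] acc=57, pass-E 57, pass-S 3
  after 4 — PE[0][1] acc=0, pass-E 0, pass-S 0
  after 4 — PE[1][0] acc=0, pass-E 0, pass-S 0
  after 4 — PE[1][1] acc=68, pass-E 68, pass-S 7

PE[1][1].acc = 68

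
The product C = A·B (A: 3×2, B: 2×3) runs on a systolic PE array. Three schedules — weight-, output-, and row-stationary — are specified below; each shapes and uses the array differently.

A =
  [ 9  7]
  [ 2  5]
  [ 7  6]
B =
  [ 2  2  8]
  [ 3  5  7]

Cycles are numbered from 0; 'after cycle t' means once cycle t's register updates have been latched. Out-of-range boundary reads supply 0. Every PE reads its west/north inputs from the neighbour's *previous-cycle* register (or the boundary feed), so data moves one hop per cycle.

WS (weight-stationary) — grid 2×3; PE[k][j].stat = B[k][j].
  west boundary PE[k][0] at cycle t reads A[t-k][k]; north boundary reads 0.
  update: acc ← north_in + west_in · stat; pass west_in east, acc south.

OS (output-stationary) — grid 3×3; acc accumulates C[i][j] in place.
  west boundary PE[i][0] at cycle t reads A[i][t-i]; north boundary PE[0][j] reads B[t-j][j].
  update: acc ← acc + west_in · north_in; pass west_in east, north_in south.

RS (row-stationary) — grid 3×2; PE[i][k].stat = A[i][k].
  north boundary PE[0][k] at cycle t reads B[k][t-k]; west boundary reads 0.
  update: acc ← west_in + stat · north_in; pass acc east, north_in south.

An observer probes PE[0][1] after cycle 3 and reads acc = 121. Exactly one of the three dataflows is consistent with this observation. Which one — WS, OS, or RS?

dataflow = RS

— WS: 2×3; PE[0][1] trace:
  after 0 — PE[0][1] acc=0, pass-E 0, pass-S 0
  after 1 — PE[0][1] acc=18, pass-E 9, pass-S 18
  after 2 — PE[0][1] acc=4, pass-E 2, pass-S 4
  after 3 — PE[0][1] acc=14, pass-E 7, pass-S 14
— OS: 3×3; PE[0][1] trace:
  after 0 — PE[0][1] acc=0, pass-E 0, pass-S 0
  after 1 — PE[0][1] acc=18, pass-E 9, pass-S 2
  after 2 — PE[0][1] acc=53, pass-E 7, pass-S 5
  after 3 — PE[0][1] acc=53, pass-E 0, pass-S 0
— RS: 3×2; PE[0][1] trace:
  after 0 — PE[0][1] acc=0, pass-E 0, pass-S 0
  after 1 — PE[0][1] acc=39, pass-E 39, pass-S 3
  after 2 — PE[0][1] acc=53, pass-E 53, pass-S 5
  after 3 — PE[0][1] acc=121, pass-E 121, pass-S 7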